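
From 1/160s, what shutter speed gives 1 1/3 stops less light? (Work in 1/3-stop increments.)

1/400s

Shutter speed: 1/160 → 1/200 → 1/250 → 1/320 → 1/400 — 1 1/3 stops shorter (darker).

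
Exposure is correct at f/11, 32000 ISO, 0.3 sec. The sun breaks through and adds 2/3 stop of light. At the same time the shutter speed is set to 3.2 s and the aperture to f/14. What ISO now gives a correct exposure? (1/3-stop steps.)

Scene light: 2/3 stop brighter.
Shutter speed: 0.3 → 0.4 → 0.5 → 0.6 → 0.8 → 1 → 1.3 → 1.6 → 2 → 2.5 → 3.2 — 3 1/3 stops slower (brighter).
Aperture: f/11 → f/13 → f/14 — 2/3 stop narrower (darker).
Net so far: 3 1/3 stops brighter. ISO: 32000 → 25600 → 20000 → 16000 → 12800 → 10000 → 8000 → 6400 → 5000 → 4000 → 3200.

ISO 3200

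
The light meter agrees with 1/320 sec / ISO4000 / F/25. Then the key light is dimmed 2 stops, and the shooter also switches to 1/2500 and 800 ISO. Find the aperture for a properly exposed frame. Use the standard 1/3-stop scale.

Scene light: 2 stops darker.
Shutter speed: 1/320 → 1/400 → 1/500 → 1/640 → 1/800 → 1/1000 → 1/1250 → 1/1600 → 1/2000 → 1/2500 — 3 stops faster (darker).
ISO: 4000 → 3200 → 2500 → 2000 → 1600 → 1250 → 1000 → 800 — 2 1/3 stops dropped (darker).
Net so far: 7 1/3 stops darker. Aperture: f/25 → f/22 → f/20 → f/18 → f/16 → f/14 → f/13 → f/11 → f/10 → f/9 → f/8 → f/7.1 → f/6.3 → f/5.6 → f/5 → f/4.5 → f/4 → f/3.5 → f/3.2 → f/2.8 → f/2.5 → f/2.2 → f/2.

f/2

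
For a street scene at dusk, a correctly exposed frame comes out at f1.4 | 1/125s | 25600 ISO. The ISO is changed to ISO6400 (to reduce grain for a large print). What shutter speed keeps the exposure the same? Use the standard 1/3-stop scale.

1/30s

ISO: 25600 → 20000 → 16000 → 12800 → 10000 → 8000 → 6400 — 2 stops lower (darker).
Need 2 stops brighter from the shutter speed: 1/125 → 1/100 → 1/80 → 1/60 → 1/50 → 1/40 → 1/30.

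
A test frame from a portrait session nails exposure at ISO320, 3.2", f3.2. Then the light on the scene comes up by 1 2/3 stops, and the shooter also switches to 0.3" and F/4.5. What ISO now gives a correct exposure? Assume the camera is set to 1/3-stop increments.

Scene light: 1 2/3 stops brighter.
Shutter speed: 3.2 → 2.5 → 2 → 1.6 → 1.3 → 1 → 0.8 → 0.6 → 0.5 → 0.4 → 0.3 — 3 1/3 stops shorter (darker).
Aperture: f/3.2 → f/3.5 → f/4 → f/4.5 — 1 stop stopped down (darker).
Net so far: 2 2/3 stops darker. ISO: 320 → 400 → 500 → 640 → 800 → 1000 → 1250 → 1600 → 2000.

ISO 2000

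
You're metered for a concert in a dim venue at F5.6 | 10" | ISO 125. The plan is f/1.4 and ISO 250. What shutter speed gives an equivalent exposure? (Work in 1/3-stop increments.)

Aperture: f/5.6 → f/5 → f/4.5 → f/4 → f/3.5 → f/3.2 → f/2.8 → f/2.5 → f/2.2 → f/2 → f/1.8 → f/1.6 → f/1.4 — 4 stops wider (brighter).
ISO: 125 → 160 → 200 → 250 — 1 stop higher (brighter).
Net change so far: 5 stops brighter. Offset with the shutter speed: 10 → 8 → 6 → 5 → 4 → 3.2 → 2.5 → 2 → 1.6 → 1.3 → 1 → 0.8 → 0.6 → 0.5 → 0.4 → 0.3.

0.3 s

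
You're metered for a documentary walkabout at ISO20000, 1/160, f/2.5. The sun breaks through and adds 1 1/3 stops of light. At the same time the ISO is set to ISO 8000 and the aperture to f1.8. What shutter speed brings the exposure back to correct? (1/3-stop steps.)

Scene light: 1 1/3 stops brighter.
ISO: 20000 → 16000 → 12800 → 10000 → 8000 — 1 1/3 stops dropped (darker).
Aperture: f/2.5 → f/2.2 → f/2 → f/1.8 — 1 stop opened up (brighter).
Net so far: 1 stop brighter. Shutter speed: 1/160 → 1/200 → 1/250 → 1/320.

1/320s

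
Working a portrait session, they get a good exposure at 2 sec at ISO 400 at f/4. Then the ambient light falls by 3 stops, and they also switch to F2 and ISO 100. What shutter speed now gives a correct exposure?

Scene light: 3 stops darker.
Aperture: f/4 → f/2.8 → f/2 — 2 stops opened up (brighter).
ISO: 400 → 200 → 100 — 2 stops lower (darker).
Net so far: 3 stops darker. Shutter speed: 2 → 4 → 8 → 15.

15 s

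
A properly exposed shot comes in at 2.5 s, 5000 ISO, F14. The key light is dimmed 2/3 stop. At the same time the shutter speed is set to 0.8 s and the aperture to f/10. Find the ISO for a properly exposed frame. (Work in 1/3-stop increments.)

Scene light: 2/3 stop darker.
Shutter speed: 2.5 → 2 → 1.6 → 1.3 → 1 → 0.8 — 1 2/3 stops faster (darker).
Aperture: f/14 → f/13 → f/11 → f/10 — 1 stop wider (brighter).
Net so far: 1 1/3 stops darker. ISO: 5000 → 6400 → 8000 → 10000 → 12800.

ISO 12800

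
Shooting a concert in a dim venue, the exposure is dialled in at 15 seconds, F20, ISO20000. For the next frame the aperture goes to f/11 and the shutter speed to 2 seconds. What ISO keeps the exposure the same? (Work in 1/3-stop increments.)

Aperture: f/20 → f/18 → f/16 → f/14 → f/13 → f/11 — 1 2/3 stops wider (brighter).
Shutter speed: 15 → 13 → 10 → 8 → 6 → 5 → 4 → 3.2 → 2.5 → 2 — 3 stops shorter (darker).
Net change so far: 1 1/3 stops darker. Offset with the ISO: 20000 → 25600 → 32000 → 40000 → 51200.

ISO 51200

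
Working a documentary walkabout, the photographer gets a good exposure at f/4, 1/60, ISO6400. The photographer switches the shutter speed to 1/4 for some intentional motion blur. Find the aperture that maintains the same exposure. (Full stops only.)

Shutter speed: 1/60 → 1/30 → 1/15 → 1/8 → 1/4 — 4 stops slower (brighter).
Need 4 stops darker from the aperture: f/4 → f/5.6 → f/8 → f/11 → f/16.

f/16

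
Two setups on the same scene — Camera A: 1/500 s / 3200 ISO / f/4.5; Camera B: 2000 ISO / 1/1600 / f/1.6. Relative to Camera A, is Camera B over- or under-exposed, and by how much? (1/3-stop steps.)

Aperture: f/4.5 → f/4 → f/3.5 → f/3.2 → f/2.8 → f/2.5 → f/2.2 → f/2 → f/1.8 → f/1.6 — 3 stops larger aperture (brighter).
Shutter speed: 1/500 → 1/640 → 1/800 → 1/1000 → 1/1250 → 1/1600 — 1 2/3 stops faster (darker).
ISO: 3200 → 2500 → 2000 — 2/3 stop lower (darker).
Net: +3 −1 2/3 −2/3 = +2/3 stops.

2/3 stop brighter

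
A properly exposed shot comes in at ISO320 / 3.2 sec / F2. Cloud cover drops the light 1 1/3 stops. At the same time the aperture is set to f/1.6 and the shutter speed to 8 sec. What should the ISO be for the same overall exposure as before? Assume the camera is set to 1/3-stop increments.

Scene light: 1 1/3 stops darker.
Aperture: f/2 → f/1.8 → f/1.6 — 2/3 stop wider (brighter).
Shutter speed: 3.2 → 4 → 5 → 6 → 8 — 1 1/3 stops slower (brighter).
Net so far: 2/3 stop brighter. ISO: 320 → 250 → 200.

ISO 200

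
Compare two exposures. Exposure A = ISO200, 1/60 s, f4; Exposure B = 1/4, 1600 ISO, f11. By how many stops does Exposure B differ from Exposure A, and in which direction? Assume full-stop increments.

4 stops brighter

Aperture: f/4 → f/5.6 → f/8 → f/11 — 3 stops smaller aperture (darker).
Shutter speed: 1/60 → 1/30 → 1/15 → 1/8 → 1/4 — 4 stops slower (brighter).
ISO: 200 → 400 → 800 → 1600 — 3 stops higher (brighter).
Net: −3 +4 +3 = +4 stops.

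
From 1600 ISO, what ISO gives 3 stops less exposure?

ISO: 1600 → 800 → 400 → 200 — 3 stops lower (darker).

ISO 200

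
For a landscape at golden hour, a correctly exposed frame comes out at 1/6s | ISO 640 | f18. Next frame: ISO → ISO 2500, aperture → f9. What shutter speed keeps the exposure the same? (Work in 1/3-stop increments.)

1/100s

ISO: 640 → 800 → 1000 → 1250 → 1600 → 2000 → 2500 — 2 stops raised (brighter).
Aperture: f/18 → f/16 → f/14 → f/13 → f/11 → f/10 → f/9 — 2 stops wider (brighter).
Net change so far: 4 stops brighter. Offset with the shutter speed: 1/6 → 1/8 → 1/10 → 1/13 → 1/15 → 1/20 → 1/25 → 1/30 → 1/40 → 1/50 → 1/60 → 1/80 → 1/100.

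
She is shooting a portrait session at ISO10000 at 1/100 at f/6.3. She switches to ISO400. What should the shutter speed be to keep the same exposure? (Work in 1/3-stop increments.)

ISO: 10000 → 8000 → 6400 → 5000 → 4000 → 3200 → 2500 → 2000 → 1600 → 1250 → 1000 → 800 → 640 → 500 → 400 — 4 2/3 stops lower (darker).
Need 4 2/3 stops brighter from the shutter speed: 1/100 → 1/80 → 1/60 → 1/50 → 1/40 → 1/30 → 1/25 → 1/20 → 1/15 → 1/13 → 1/10 → 1/8 → 1/6 → 1/5 → 1/4.

1/4s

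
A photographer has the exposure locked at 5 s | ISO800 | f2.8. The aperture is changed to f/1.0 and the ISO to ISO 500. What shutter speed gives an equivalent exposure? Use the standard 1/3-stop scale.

1 s

Aperture: f/2.8 → f/2.5 → f/2.2 → f/2 → f/1.8 → f/1.6 → f/1.4 → f/1.2 → f/1.1 → f/1.0 — 3 stops wider (brighter).
ISO: 800 → 640 → 500 — 2/3 stop lower (darker).
Net change so far: 2 1/3 stops brighter. Offset with the shutter speed: 5 → 4 → 3.2 → 2.5 → 2 → 1.6 → 1.3 → 1.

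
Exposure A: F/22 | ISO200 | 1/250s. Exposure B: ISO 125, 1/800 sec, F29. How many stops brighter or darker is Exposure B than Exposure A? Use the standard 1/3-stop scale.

Aperture: f/22 → f/25 → f/29 — 2/3 stop smaller aperture (darker).
Shutter speed: 1/250 → 1/320 → 1/400 → 1/500 → 1/640 → 1/800 — 1 2/3 stops shorter (darker).
ISO: 200 → 160 → 125 — 2/3 stop dropped (darker).
Net: −2/3 −1 2/3 −2/3 = −3 stops.

3 stops darker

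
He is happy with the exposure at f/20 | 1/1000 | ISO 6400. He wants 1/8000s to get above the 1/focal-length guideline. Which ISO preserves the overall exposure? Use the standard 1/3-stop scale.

Shutter speed: 1/1000 → 1/1250 → 1/1600 → 1/2000 → 1/2500 → 1/3200 → 1/4000 → 1/5000 → 1/6400 → 1/8000 — 3 stops faster (darker).
Need 3 stops brighter from the ISO: 6400 → 8000 → 10000 → 12800 → 16000 → 20000 → 25600 → 32000 → 40000 → 51200.

ISO 51200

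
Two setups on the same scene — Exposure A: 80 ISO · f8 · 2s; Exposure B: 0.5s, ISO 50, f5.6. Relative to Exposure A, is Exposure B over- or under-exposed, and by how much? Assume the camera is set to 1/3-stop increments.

Aperture: f/8 → f/7.1 → f/6.3 → f/5.6 — 1 stop larger aperture (brighter).
Shutter speed: 2 → 1.6 → 1.3 → 1 → 0.8 → 0.6 → 0.5 — 2 stops faster (darker).
ISO: 80 → 64 → 50 — 2/3 stop dropped (darker).
Net: +1 −2 −2/3 = −1 2/3 stops.

1 2/3 stops darker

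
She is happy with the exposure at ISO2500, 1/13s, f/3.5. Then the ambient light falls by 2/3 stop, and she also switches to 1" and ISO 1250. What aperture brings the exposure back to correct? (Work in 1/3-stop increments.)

Scene light: 2/3 stop darker.
Shutter speed: 1/13 → 1/10 → 1/8 → 1/6 → 1/5 → 1/4 → 0.3 → 0.4 → 0.5 → 0.6 → 0.8 → 1 — 3 2/3 stops slower (brighter).
ISO: 2500 → 2000 → 1600 → 1250 — 1 stop dropped (darker).
Net so far: 2 stops brighter. Aperture: f/3.5 → f/4 → f/4.5 → f/5 → f/5.6 → f/6.3 → f/7.1.

f/7.1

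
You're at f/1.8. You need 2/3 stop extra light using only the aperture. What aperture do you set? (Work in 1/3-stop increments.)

Aperture: f/1.8 → f/1.6 → f/1.4 — 2/3 stop larger aperture (brighter).

f/1.4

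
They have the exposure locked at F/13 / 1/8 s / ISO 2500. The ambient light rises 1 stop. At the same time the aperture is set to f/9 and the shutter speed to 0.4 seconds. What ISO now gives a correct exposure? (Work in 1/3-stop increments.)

Scene light: 1 stop brighter.
Aperture: f/13 → f/11 → f/10 → f/9 — 1 stop opened up (brighter).
Shutter speed: 1/8 → 1/6 → 1/5 → 1/4 → 0.3 → 0.4 — 1 2/3 stops slower (brighter).
Net so far: 3 2/3 stops brighter. ISO: 2500 → 2000 → 1600 → 1250 → 1000 → 800 → 640 → 500 → 400 → 320 → 250 → 200.

ISO 200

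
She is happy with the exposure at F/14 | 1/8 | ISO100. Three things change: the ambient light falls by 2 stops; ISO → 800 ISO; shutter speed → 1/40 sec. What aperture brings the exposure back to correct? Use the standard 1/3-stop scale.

Scene light: 2 stops darker.
ISO: 100 → 125 → 160 → 200 → 250 → 320 → 400 → 500 → 640 → 800 — 3 stops higher (brighter).
Shutter speed: 1/8 → 1/10 → 1/13 → 1/15 → 1/20 → 1/25 → 1/30 → 1/40 — 2 1/3 stops faster (darker).
Net so far: 1 1/3 stops darker. Aperture: f/14 → f/13 → f/11 → f/10 → f/9.

f/9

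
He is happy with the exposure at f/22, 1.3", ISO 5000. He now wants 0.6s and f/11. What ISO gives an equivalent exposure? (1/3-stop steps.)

Shutter speed: 1.3 → 1 → 0.8 → 0.6 — 1 stop faster (darker).
Aperture: f/22 → f/20 → f/18 → f/16 → f/14 → f/13 → f/11 — 2 stops opened up (brighter).
Net change so far: 1 stop brighter. Offset with the ISO: 5000 → 4000 → 3200 → 2500.

ISO 2500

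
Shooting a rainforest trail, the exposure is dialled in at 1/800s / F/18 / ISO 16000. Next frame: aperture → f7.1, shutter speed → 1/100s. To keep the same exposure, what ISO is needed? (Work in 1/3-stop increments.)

Aperture: f/18 → f/16 → f/14 → f/13 → f/11 → f/10 → f/9 → f/8 → f/7.1 — 2 2/3 stops larger aperture (brighter).
Shutter speed: 1/800 → 1/640 → 1/500 → 1/400 → 1/320 → 1/250 → 1/200 → 1/160 → 1/125 → 1/100 — 3 stops longer (brighter).
Net change so far: 5 2/3 stops brighter. Offset with the ISO: 16000 → 12800 → 10000 → 8000 → 6400 → 5000 → 4000 → 3200 → 2500 → 2000 → 1600 → 1250 → 1000 → 800 → 640 → 500 → 400 → 320.

ISO 320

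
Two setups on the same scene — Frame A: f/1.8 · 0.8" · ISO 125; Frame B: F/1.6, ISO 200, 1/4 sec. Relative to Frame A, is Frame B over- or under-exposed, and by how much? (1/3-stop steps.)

Aperture: f/1.8 → f/1.6 — 1/3 stop opened up (brighter).
Shutter speed: 0.8 → 0.6 → 0.5 → 0.4 → 0.3 → 1/4 — 1 2/3 stops faster (darker).
ISO: 125 → 160 → 200 — 2/3 stop higher (brighter).
Net: +1/3 −1 2/3 +2/3 = −2/3 stops.

2/3 stop darker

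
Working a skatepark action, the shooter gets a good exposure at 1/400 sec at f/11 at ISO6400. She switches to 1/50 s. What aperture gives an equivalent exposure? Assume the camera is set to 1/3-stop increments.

f/32

Shutter speed: 1/400 → 1/320 → 1/250 → 1/200 → 1/160 → 1/125 → 1/100 → 1/80 → 1/60 → 1/50 — 3 stops longer (brighter).
Need 3 stops darker from the aperture: f/11 → f/13 → f/14 → f/16 → f/18 → f/20 → f/22 → f/25 → f/29 → f/32.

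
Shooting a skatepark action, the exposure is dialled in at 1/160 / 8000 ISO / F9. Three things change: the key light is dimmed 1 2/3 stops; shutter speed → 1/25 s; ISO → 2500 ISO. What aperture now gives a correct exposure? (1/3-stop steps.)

f/7.1

Scene light: 1 2/3 stops darker.
Shutter speed: 1/160 → 1/125 → 1/100 → 1/80 → 1/60 → 1/50 → 1/40 → 1/30 → 1/25 — 2 2/3 stops slower (brighter).
ISO: 8000 → 6400 → 5000 → 4000 → 3200 → 2500 — 1 2/3 stops dropped (darker).
Net so far: 2/3 stop darker. Aperture: f/9 → f/8 → f/7.1.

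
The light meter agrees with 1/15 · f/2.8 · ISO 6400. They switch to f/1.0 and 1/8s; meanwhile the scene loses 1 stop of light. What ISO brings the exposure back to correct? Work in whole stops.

Scene light: 1 stop darker.
Aperture: f/2.8 → f/2 → f/1.4 → f/1.0 — 3 stops wider (brighter).
Shutter speed: 1/15 → 1/8 — 1 stop longer (brighter).
Net so far: 3 stops brighter. ISO: 6400 → 3200 → 1600 → 800.

ISO 800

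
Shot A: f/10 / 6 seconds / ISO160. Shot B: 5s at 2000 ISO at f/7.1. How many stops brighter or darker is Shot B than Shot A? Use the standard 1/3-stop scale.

Aperture: f/10 → f/9 → f/8 → f/7.1 — 1 stop larger aperture (brighter).
Shutter speed: 6 → 5 — 1/3 stop faster (darker).
ISO: 160 → 200 → 250 → 320 → 400 → 500 → 640 → 800 → 1000 → 1250 → 1600 → 2000 — 3 2/3 stops raised (brighter).
Net: +1 −1/3 +3 2/3 = +4 1/3 stops.

4 1/3 stops brighter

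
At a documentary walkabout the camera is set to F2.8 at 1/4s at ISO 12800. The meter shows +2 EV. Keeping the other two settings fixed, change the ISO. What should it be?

ISO 3200

Overexposed by 2 stops → need 2 stops darker.
ISO: 12800 → 6400 → 3200.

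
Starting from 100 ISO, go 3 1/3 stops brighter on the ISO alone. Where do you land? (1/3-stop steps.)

ISO 1000

ISO: 100 → 125 → 160 → 200 → 250 → 320 → 400 → 500 → 640 → 800 → 1000 — 3 1/3 stops raised (brighter).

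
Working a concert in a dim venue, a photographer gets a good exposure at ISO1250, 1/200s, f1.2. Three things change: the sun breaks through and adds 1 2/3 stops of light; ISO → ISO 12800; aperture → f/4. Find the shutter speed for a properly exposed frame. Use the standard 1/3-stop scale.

Scene light: 1 2/3 stops brighter.
ISO: 1250 → 1600 → 2000 → 2500 → 3200 → 4000 → 5000 → 6400 → 8000 → 10000 → 12800 — 3 1/3 stops higher (brighter).
Aperture: f/1.2 → f/1.4 → f/1.6 → f/1.8 → f/2 → f/2.2 → f/2.5 → f/2.8 → f/3.2 → f/3.5 → f/4 — 3 1/3 stops narrower (darker).
Net so far: 1 2/3 stops brighter. Shutter speed: 1/200 → 1/250 → 1/320 → 1/400 → 1/500 → 1/640.

1/640s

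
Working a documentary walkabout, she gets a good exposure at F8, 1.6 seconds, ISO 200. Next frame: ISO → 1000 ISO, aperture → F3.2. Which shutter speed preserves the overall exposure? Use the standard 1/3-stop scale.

1/20s

ISO: 200 → 250 → 320 → 400 → 500 → 640 → 800 → 1000 — 2 1/3 stops higher (brighter).
Aperture: f/8 → f/7.1 → f/6.3 → f/5.6 → f/5 → f/4.5 → f/4 → f/3.5 → f/3.2 — 2 2/3 stops larger aperture (brighter).
Net change so far: 5 stops brighter. Offset with the shutter speed: 1.6 → 1.3 → 1 → 0.8 → 0.6 → 0.5 → 0.4 → 0.3 → 1/4 → 1/5 → 1/6 → 1/8 → 1/10 → 1/13 → 1/15 → 1/20.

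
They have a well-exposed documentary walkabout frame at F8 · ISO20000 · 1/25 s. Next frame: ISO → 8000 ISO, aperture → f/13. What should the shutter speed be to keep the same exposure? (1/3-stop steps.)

1/4s

ISO: 20000 → 16000 → 12800 → 10000 → 8000 — 1 1/3 stops dropped (darker).
Aperture: f/8 → f/9 → f/10 → f/11 → f/13 — 1 1/3 stops stopped down (darker).
Net change so far: 2 2/3 stops darker. Offset with the shutter speed: 1/25 → 1/20 → 1/15 → 1/13 → 1/10 → 1/8 → 1/6 → 1/5 → 1/4.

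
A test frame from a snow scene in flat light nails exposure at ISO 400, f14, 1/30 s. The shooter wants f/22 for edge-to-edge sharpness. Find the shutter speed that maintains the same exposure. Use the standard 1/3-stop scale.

Aperture: f/14 → f/16 → f/18 → f/20 → f/22 — 1 1/3 stops narrower (darker).
Need 1 1/3 stops brighter from the shutter speed: 1/30 → 1/25 → 1/20 → 1/15 → 1/13.

1/13s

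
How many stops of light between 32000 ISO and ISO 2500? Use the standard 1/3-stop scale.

32000 → 25600 → 20000 → 16000 → 12800 → 10000 → 8000 → 6400 → 5000 → 4000 → 3200 → 2500 — count the steps: 11 third-stops = 3 2/3 stops.

3 2/3 stops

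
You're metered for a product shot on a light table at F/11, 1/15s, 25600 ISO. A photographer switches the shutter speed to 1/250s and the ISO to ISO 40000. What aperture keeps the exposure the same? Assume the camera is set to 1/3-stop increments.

f/3.5

Shutter speed: 1/15 → 1/20 → 1/25 → 1/30 → 1/40 → 1/50 → 1/60 → 1/80 → 1/100 → 1/125 → 1/160 → 1/200 → 1/250 — 4 stops faster (darker).
ISO: 25600 → 32000 → 40000 — 2/3 stop raised (brighter).
Net change so far: 3 1/3 stops darker. Offset with the aperture: f/11 → f/10 → f/9 → f/8 → f/7.1 → f/6.3 → f/5.6 → f/5 → f/4.5 → f/4 → f/3.5.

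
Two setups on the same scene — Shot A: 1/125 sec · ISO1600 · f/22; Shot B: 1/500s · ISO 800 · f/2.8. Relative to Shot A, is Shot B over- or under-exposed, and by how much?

3 stops brighter

Aperture: f/22 → f/16 → f/11 → f/8 → f/5.6 → f/4 → f/2.8 — 6 stops larger aperture (brighter).
Shutter speed: 1/125 → 1/250 → 1/500 — 2 stops faster (darker).
ISO: 1600 → 800 — 1 stop lower (darker).
Net: +6 −2 −1 = +3 stops.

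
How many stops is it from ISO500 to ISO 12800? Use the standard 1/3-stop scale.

4 2/3 stops

500 → 640 → 800 → 1000 → 1250 → 1600 → 2000 → 2500 → 3200 → 4000 → 5000 → 6400 → 8000 → 10000 → 12800 — count the steps: 14 third-stops = 4 2/3 stops.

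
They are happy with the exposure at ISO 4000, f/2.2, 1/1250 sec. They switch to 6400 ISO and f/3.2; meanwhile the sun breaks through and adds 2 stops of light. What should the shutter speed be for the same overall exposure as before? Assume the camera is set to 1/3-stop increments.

Scene light: 2 stops brighter.
ISO: 4000 → 5000 → 6400 — 2/3 stop raised (brighter).
Aperture: f/2.2 → f/2.5 → f/2.8 → f/3.2 — 1 stop stopped down (darker).
Net so far: 1 2/3 stops brighter. Shutter speed: 1/1250 → 1/1600 → 1/2000 → 1/2500 → 1/3200 → 1/4000.

1/4000s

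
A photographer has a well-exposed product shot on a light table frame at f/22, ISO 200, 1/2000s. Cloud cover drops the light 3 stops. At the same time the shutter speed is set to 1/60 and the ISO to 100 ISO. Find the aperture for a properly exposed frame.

Scene light: 3 stops darker.
Shutter speed: 1/2000 → 1/1000 → 1/500 → 1/250 → 1/125 → 1/60 — 5 stops longer (brighter).
ISO: 200 → 100 — 1 stop dropped (darker).
Net so far: 1 stop brighter. Aperture: f/22 → f/32.

f/32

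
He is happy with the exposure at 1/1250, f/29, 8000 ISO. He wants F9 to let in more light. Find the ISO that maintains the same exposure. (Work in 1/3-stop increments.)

Aperture: f/29 → f/25 → f/22 → f/20 → f/18 → f/16 → f/14 → f/13 → f/11 → f/10 → f/9 — 3 1/3 stops wider (brighter).
Need 3 1/3 stops darker from the ISO: 8000 → 6400 → 5000 → 4000 → 3200 → 2500 → 2000 → 1600 → 1250 → 1000 → 800.

ISO 800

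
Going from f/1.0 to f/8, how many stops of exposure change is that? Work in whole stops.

6 stops

f/1.0 → f/1.4 → f/2 → f/2.8 → f/4 → f/5.6 → f/8 — count the steps: 6 stops.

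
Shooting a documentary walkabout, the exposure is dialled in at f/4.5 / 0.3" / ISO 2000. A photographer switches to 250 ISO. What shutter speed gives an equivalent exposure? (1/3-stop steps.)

ISO: 2000 → 1600 → 1250 → 1000 → 800 → 640 → 500 → 400 → 320 → 250 — 3 stops lower (darker).
Need 3 stops brighter from the shutter speed: 0.3 → 0.4 → 0.5 → 0.6 → 0.8 → 1 → 1.3 → 1.6 → 2 → 2.5.

2.5 s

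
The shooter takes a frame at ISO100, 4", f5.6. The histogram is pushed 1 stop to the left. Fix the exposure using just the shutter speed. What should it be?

8 s

Underexposed by 1 stop → need 1 stop brighter.
Shutter speed: 4 → 8.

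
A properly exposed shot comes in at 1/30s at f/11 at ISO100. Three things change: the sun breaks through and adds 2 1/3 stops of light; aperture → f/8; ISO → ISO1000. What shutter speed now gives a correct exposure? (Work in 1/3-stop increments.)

Scene light: 2 1/3 stops brighter.
Aperture: f/11 → f/10 → f/9 → f/8 — 1 stop opened up (brighter).
ISO: 100 → 125 → 160 → 200 → 250 → 320 → 400 → 500 → 640 → 800 → 1000 — 3 1/3 stops higher (brighter).
Net so far: 6 2/3 stops brighter. Shutter speed: 1/30 → 1/40 → 1/50 → 1/60 → 1/80 → 1/100 → 1/125 → 1/160 → 1/200 → 1/250 → 1/320 → 1/400 → 1/500 → 1/640 → 1/800 → 1/1000 → 1/1250 → 1/1600 → 1/2000 → 1/2500 → 1/3200.

1/3200s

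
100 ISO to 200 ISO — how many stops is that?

1 stop

100 → 200 — count the steps: 1 stop.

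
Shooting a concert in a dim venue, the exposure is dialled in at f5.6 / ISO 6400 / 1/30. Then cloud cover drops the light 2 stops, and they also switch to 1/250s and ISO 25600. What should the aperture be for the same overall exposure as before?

Scene light: 2 stops darker.
Shutter speed: 1/30 → 1/60 → 1/125 → 1/250 — 3 stops faster (darker).
ISO: 6400 → 12800 → 25600 — 2 stops higher (brighter).
Net so far: 3 stops darker. Aperture: f/5.6 → f/4 → f/2.8 → f/2.

f/2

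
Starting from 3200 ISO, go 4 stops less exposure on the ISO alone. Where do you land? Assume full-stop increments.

ISO 200

ISO: 3200 → 1600 → 800 → 400 → 200 — 4 stops lower (darker).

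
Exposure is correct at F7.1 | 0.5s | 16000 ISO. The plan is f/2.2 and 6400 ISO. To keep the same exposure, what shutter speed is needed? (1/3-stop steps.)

1/8s

Aperture: f/7.1 → f/6.3 → f/5.6 → f/5 → f/4.5 → f/4 → f/3.5 → f/3.2 → f/2.8 → f/2.5 → f/2.2 — 3 1/3 stops larger aperture (brighter).
ISO: 16000 → 12800 → 10000 → 8000 → 6400 — 1 1/3 stops dropped (darker).
Net change so far: 2 stops brighter. Offset with the shutter speed: 0.5 → 0.4 → 0.3 → 1/4 → 1/5 → 1/6 → 1/8.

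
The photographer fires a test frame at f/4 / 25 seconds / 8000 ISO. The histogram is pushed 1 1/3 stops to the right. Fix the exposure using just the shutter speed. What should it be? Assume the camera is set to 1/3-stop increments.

Overexposed by 1 1/3 stops → need 1 1/3 stops darker.
Shutter speed: 25 → 20 → 15 → 13 → 10.

10 s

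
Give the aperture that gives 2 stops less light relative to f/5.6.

f/11

Aperture: f/5.6 → f/8 → f/11 — 2 stops narrower (darker).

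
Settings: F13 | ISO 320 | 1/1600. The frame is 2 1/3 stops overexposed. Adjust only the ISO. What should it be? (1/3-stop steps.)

ISO 64

Overexposed by 2 1/3 stops → need 2 1/3 stops darker.
ISO: 320 → 250 → 200 → 160 → 125 → 100 → 80 → 64.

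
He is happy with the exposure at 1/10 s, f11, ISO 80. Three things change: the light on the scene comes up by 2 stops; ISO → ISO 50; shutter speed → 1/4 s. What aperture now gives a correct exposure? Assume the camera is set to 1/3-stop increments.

Scene light: 2 stops brighter.
ISO: 80 → 64 → 50 — 2/3 stop lower (darker).
Shutter speed: 1/10 → 1/8 → 1/6 → 1/5 → 1/4 — 1 1/3 stops longer (brighter).
Net so far: 2 2/3 stops brighter. Aperture: f/11 → f/13 → f/14 → f/16 → f/18 → f/20 → f/22 → f/25 → f/29.

f/29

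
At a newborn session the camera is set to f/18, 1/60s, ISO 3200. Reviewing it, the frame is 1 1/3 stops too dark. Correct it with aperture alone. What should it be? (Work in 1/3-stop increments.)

Underexposed by 1 1/3 stops → need 1 1/3 stops brighter.
Aperture: f/18 → f/16 → f/14 → f/13 → f/11.

f/11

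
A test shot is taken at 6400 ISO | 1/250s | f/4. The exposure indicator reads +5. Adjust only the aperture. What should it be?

Overexposed by 5 stops → need 5 stops darker.
Aperture: f/4 → f/5.6 → f/8 → f/11 → f/16 → f/22.

f/22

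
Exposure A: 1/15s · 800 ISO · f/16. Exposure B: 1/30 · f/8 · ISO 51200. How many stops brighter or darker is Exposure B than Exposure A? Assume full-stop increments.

7 stops brighter

Aperture: f/16 → f/11 → f/8 — 2 stops larger aperture (brighter).
Shutter speed: 1/15 → 1/30 — 1 stop faster (darker).
ISO: 800 → 1600 → 3200 → 6400 → 12800 → 25600 → 51200 — 6 stops raised (brighter).
Net: +2 −1 +6 = +7 stops.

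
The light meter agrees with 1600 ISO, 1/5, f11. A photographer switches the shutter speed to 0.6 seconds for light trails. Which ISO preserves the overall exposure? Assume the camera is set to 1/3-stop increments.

Shutter speed: 1/5 → 1/4 → 0.3 → 0.4 → 0.5 → 0.6 — 1 2/3 stops longer (brighter).
Need 1 2/3 stops darker from the ISO: 1600 → 1250 → 1000 → 800 → 640 → 500.

ISO 500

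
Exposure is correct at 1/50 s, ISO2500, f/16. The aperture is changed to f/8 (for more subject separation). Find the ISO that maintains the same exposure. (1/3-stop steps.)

ISO 640

Aperture: f/16 → f/14 → f/13 → f/11 → f/10 → f/9 → f/8 — 2 stops larger aperture (brighter).
Need 2 stops darker from the ISO: 2500 → 2000 → 1600 → 1250 → 1000 → 800 → 640.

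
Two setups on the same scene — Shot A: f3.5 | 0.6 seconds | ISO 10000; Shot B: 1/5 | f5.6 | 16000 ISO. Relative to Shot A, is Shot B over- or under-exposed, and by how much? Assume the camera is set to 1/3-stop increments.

Aperture: f/3.5 → f/4 → f/4.5 → f/5 → f/5.6 — 1 1/3 stops stopped down (darker).
Shutter speed: 0.6 → 0.5 → 0.4 → 0.3 → 1/4 → 1/5 — 1 2/3 stops shorter (darker).
ISO: 10000 → 12800 → 16000 — 2/3 stop raised (brighter).
Net: −1 1/3 −1 2/3 +2/3 = −2 1/3 stops.

2 1/3 stops darker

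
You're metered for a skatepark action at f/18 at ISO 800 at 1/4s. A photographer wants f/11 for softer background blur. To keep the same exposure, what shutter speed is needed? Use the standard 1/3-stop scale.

1/10s

Aperture: f/18 → f/16 → f/14 → f/13 → f/11 — 1 1/3 stops wider (brighter).
Need 1 1/3 stops darker from the shutter speed: 1/4 → 1/5 → 1/6 → 1/8 → 1/10.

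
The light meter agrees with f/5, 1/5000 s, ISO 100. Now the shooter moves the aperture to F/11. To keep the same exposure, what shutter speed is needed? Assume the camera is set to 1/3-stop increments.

1/1000s

Aperture: f/5 → f/5.6 → f/6.3 → f/7.1 → f/8 → f/9 → f/10 → f/11 — 2 1/3 stops stopped down (darker).
Need 2 1/3 stops brighter from the shutter speed: 1/5000 → 1/4000 → 1/3200 → 1/2500 → 1/2000 → 1/1600 → 1/1250 → 1/1000.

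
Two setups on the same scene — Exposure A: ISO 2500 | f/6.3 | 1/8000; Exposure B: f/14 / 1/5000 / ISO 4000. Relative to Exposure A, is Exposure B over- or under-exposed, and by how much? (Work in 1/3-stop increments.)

Aperture: f/6.3 → f/7.1 → f/8 → f/9 → f/10 → f/11 → f/13 → f/14 — 2 1/3 stops smaller aperture (darker).
Shutter speed: 1/8000 → 1/6400 → 1/5000 — 2/3 stop longer (brighter).
ISO: 2500 → 3200 → 4000 — 2/3 stop raised (brighter).
Net: −2 1/3 +2/3 +2/3 = −1 stop.

1 stop darker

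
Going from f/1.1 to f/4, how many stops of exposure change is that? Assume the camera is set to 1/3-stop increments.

f/1.1 → f/1.2 → f/1.4 → f/1.6 → f/1.8 → f/2 → f/2.2 → f/2.5 → f/2.8 → f/3.2 → f/3.5 → f/4 — count the steps: 11 third-stops = 3 2/3 stops.

3 2/3 stops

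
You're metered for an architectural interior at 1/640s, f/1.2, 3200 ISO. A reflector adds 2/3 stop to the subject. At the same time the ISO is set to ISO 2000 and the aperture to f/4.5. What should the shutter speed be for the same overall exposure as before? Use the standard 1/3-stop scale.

1/50s

Scene light: 2/3 stop brighter.
ISO: 3200 → 2500 → 2000 — 2/3 stop dropped (darker).
Aperture: f/1.2 → f/1.4 → f/1.6 → f/1.8 → f/2 → f/2.2 → f/2.5 → f/2.8 → f/3.2 → f/3.5 → f/4 → f/4.5 — 3 2/3 stops smaller aperture (darker).
Net so far: 3 2/3 stops darker. Shutter speed: 1/640 → 1/500 → 1/400 → 1/320 → 1/250 → 1/200 → 1/160 → 1/125 → 1/100 → 1/80 → 1/60 → 1/50.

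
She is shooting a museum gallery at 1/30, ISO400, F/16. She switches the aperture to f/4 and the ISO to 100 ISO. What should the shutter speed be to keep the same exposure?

Aperture: f/16 → f/11 → f/8 → f/5.6 → f/4 — 4 stops wider (brighter).
ISO: 400 → 200 → 100 — 2 stops dropped (darker).
Net change so far: 2 stops brighter. Offset with the shutter speed: 1/30 → 1/60 → 1/125.

1/125s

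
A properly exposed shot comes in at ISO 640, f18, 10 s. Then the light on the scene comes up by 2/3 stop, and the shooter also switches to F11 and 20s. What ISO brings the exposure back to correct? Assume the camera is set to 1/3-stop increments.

ISO 80

Scene light: 2/3 stop brighter.
Aperture: f/18 → f/16 → f/14 → f/13 → f/11 — 1 1/3 stops larger aperture (brighter).
Shutter speed: 10 → 13 → 15 → 20 — 1 stop longer (brighter).
Net so far: 3 stops brighter. ISO: 640 → 500 → 400 → 320 → 250 → 200 → 160 → 125 → 100 → 80.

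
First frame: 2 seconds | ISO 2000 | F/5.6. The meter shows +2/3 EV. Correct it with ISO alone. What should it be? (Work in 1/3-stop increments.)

Overexposed by 2/3 stop → need 2/3 stop darker.
ISO: 2000 → 1600 → 1250.

ISO 1250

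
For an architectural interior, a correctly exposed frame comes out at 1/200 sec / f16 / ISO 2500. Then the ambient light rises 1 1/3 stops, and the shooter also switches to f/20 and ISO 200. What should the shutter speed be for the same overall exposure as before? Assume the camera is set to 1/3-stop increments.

1/25s

Scene light: 1 1/3 stops brighter.
Aperture: f/16 → f/18 → f/20 — 2/3 stop stopped down (darker).
ISO: 2500 → 2000 → 1600 → 1250 → 1000 → 800 → 640 → 500 → 400 → 320 → 250 → 200 — 3 2/3 stops dropped (darker).
Net so far: 3 stops darker. Shutter speed: 1/200 → 1/160 → 1/125 → 1/100 → 1/80 → 1/60 → 1/50 → 1/40 → 1/30 → 1/25.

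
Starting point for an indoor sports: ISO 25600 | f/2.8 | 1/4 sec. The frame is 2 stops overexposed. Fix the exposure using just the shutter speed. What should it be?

1/15s

Overexposed by 2 stops → need 2 stops darker.
Shutter speed: 1/4 → 1/8 → 1/15.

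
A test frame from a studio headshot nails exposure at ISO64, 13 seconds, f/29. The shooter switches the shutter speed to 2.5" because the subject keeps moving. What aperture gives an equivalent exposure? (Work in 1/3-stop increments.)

f/13

Shutter speed: 13 → 10 → 8 → 6 → 5 → 4 → 3.2 → 2.5 — 2 1/3 stops shorter (darker).
Need 2 1/3 stops brighter from the aperture: f/29 → f/25 → f/22 → f/20 → f/18 → f/16 → f/14 → f/13.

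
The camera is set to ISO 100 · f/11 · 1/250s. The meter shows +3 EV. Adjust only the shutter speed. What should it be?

Overexposed by 3 stops → need 3 stops darker.
Shutter speed: 1/250 → 1/500 → 1/1000 → 1/2000.

1/2000s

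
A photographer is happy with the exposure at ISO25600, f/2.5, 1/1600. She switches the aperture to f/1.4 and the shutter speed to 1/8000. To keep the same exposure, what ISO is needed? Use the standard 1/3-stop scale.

ISO 40000

Aperture: f/2.5 → f/2.2 → f/2 → f/1.8 → f/1.6 → f/1.4 — 1 2/3 stops larger aperture (brighter).
Shutter speed: 1/1600 → 1/2000 → 1/2500 → 1/3200 → 1/4000 → 1/5000 → 1/6400 → 1/8000 — 2 1/3 stops faster (darker).
Net change so far: 2/3 stop darker. Offset with the ISO: 25600 → 32000 → 40000.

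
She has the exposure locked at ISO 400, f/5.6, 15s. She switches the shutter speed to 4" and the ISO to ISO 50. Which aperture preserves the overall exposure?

f/1.0

Shutter speed: 15 → 8 → 4 — 2 stops faster (darker).
ISO: 400 → 200 → 100 → 50 — 3 stops lower (darker).
Net change so far: 5 stops darker. Offset with the aperture: f/5.6 → f/4 → f/2.8 → f/2 → f/1.4 → f/1.0.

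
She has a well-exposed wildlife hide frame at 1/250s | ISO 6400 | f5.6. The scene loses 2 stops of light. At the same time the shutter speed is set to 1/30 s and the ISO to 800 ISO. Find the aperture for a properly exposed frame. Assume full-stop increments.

f/2.8

Scene light: 2 stops darker.
Shutter speed: 1/250 → 1/125 → 1/60 → 1/30 — 3 stops slower (brighter).
ISO: 6400 → 3200 → 1600 → 800 — 3 stops lower (darker).
Net so far: 2 stops darker. Aperture: f/5.6 → f/4 → f/2.8.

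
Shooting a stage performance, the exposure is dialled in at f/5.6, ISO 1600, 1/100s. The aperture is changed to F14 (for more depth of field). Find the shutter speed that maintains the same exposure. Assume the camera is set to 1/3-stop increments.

Aperture: f/5.6 → f/6.3 → f/7.1 → f/8 → f/9 → f/10 → f/11 → f/13 → f/14 — 2 2/3 stops smaller aperture (darker).
Need 2 2/3 stops brighter from the shutter speed: 1/100 → 1/80 → 1/60 → 1/50 → 1/40 → 1/30 → 1/25 → 1/20 → 1/15.

1/15s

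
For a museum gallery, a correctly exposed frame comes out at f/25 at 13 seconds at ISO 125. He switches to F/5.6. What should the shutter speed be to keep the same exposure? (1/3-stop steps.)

Aperture: f/25 → f/22 → f/20 → f/18 → f/16 → f/14 → f/13 → f/11 → f/10 → f/9 → f/8 → f/7.1 → f/6.3 → f/5.6 — 4 1/3 stops wider (brighter).
Need 4 1/3 stops darker from the shutter speed: 13 → 10 → 8 → 6 → 5 → 4 → 3.2 → 2.5 → 2 → 1.6 → 1.3 → 1 → 0.8 → 0.6.

0.6 s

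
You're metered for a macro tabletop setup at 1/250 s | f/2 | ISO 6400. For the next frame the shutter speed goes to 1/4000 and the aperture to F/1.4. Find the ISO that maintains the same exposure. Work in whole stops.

Shutter speed: 1/250 → 1/500 → 1/1000 → 1/2000 → 1/4000 — 4 stops shorter (darker).
Aperture: f/2 → f/1.4 — 1 stop wider (brighter).
Net change so far: 3 stops darker. Offset with the ISO: 6400 → 12800 → 25600 → 51200.

ISO 51200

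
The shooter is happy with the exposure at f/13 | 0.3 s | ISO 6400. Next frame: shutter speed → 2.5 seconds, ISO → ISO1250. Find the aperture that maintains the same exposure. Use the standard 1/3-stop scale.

Shutter speed: 0.3 → 0.4 → 0.5 → 0.6 → 0.8 → 1 → 1.3 → 1.6 → 2 → 2.5 — 3 stops longer (brighter).
ISO: 6400 → 5000 → 4000 → 3200 → 2500 → 2000 → 1600 → 1250 — 2 1/3 stops lower (darker).
Net change so far: 2/3 stop brighter. Offset with the aperture: f/13 → f/14 → f/16.

f/16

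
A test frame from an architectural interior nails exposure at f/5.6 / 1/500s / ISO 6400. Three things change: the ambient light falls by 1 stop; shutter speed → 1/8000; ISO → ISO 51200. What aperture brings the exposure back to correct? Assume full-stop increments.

Scene light: 1 stop darker.
Shutter speed: 1/500 → 1/1000 → 1/2000 → 1/4000 → 1/8000 — 4 stops shorter (darker).
ISO: 6400 → 12800 → 25600 → 51200 — 3 stops raised (brighter).
Net so far: 2 stops darker. Aperture: f/5.6 → f/4 → f/2.8.

f/2.8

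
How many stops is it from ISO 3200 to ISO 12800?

3200 → 6400 → 12800 — count the steps: 2 stops.

2 stops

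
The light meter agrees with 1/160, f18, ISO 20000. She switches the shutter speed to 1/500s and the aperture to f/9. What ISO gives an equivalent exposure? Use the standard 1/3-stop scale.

ISO 16000

Shutter speed: 1/160 → 1/200 → 1/250 → 1/320 → 1/400 → 1/500 — 1 2/3 stops faster (darker).
Aperture: f/18 → f/16 → f/14 → f/13 → f/11 → f/10 → f/9 — 2 stops larger aperture (brighter).
Net change so far: 1/3 stop brighter. Offset with the ISO: 20000 → 16000.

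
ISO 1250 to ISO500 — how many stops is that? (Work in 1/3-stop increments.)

1 1/3 stops

1250 → 1000 → 800 → 640 → 500 — count the steps: 4 third-stops = 1 1/3 stops.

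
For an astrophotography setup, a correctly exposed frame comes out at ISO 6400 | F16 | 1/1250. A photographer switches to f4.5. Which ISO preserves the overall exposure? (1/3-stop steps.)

ISO 500

Aperture: f/16 → f/14 → f/13 → f/11 → f/10 → f/9 → f/8 → f/7.1 → f/6.3 → f/5.6 → f/5 → f/4.5 — 3 2/3 stops larger aperture (brighter).
Need 3 2/3 stops darker from the ISO: 6400 → 5000 → 4000 → 3200 → 2500 → 2000 → 1600 → 1250 → 1000 → 800 → 640 → 500.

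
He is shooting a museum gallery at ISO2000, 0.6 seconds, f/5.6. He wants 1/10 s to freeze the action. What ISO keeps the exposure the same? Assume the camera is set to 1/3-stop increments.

Shutter speed: 0.6 → 0.5 → 0.4 → 0.3 → 1/4 → 1/5 → 1/6 → 1/8 → 1/10 — 2 2/3 stops faster (darker).
Need 2 2/3 stops brighter from the ISO: 2000 → 2500 → 3200 → 4000 → 5000 → 6400 → 8000 → 10000 → 12800.

ISO 12800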